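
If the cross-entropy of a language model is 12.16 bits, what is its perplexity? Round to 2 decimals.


Perplexity formula: PP = 2^H
H = 12.16
PP = 2^12.16
Decompose: 2^12.16 = 2^12 * 2^0.16
2^12 = 4096, 2^0.16 ~ 1.1172871
PP ~ 4096 * 1.1172871 = 4576.4079616
Rounded to 2 decimals: 4576.41

4576.41


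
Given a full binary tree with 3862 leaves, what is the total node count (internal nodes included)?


Leaf nodes (terminals): 3862
Internal nodes = n - 1 = 3862 - 1 = 3861
Total = leaves + internal = 3862 + 3861 = 7723

7723


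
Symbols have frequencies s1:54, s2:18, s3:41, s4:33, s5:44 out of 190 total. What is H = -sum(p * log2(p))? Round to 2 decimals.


Computing entropy H = -sum(p_i * log2(p_i)):
  s1: p = 54/190 = 0.2842, -p*log2(p) = 0.5158
  s2: p = 18/190 = 0.0947, -p*log2(p) = 0.3221
  s3: p = 41/190 = 0.2158, -p*log2(p) = 0.4774
  s4: p = 33/190 = 0.1737, -p*log2(p) = 0.4386
  s5: p = 44/190 = 0.2316, -p*log2(p) = 0.4887
H = sum of terms = 2.2426
Rounded to 2 decimals: 2.24

2.24


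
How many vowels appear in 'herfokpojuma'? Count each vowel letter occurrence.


Scanning each character of 'herfokpojuma':
  Position 1: 'h' -> consonant (running count: 0)
  Position 2: 'e' -> vowel (running count: 1)
  Position 3: 'r' -> consonant (running count: 1)
  Position 4: 'f' -> consonant (running count: 1)
  Position 5: 'o' -> vowel (running count: 2)
  Position 6: 'k' -> consonant (running count: 2)
  Position 7: 'p' -> consonant (running count: 2)
  Position 8: 'o' -> vowel (running count: 3)
  Position 9: 'j' -> consonant (running count: 3)
  Position 10: 'u' -> vowel (running count: 4)
  Position 11: 'm' -> consonant (running count: 4)
  Position 12: 'a' -> vowel (running count: 5)
Total vowels: 5

5


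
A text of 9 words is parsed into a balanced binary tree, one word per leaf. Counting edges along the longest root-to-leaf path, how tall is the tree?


In a balanced binary tree with n leaves the deepest leaf is ceil(log2(n)) edges below the root.
log2(9) = 3.1699
ceil(3.1699) = 4
height (edges) = 4

4


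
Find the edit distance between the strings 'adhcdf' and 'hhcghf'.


Building DP table for s1='adhcdf' (len 6) and s2='hhcghf' (len 6):
       h  h  c  g  h  f
    0  1  2  3  4  5  6
  a 1  1  2  3  4  5  6
  d 2  2  2  3  4  5  6
  h 3  2  2  3  4  4  5
  c 4  3  3  2  3  4  5
  d 5  4  4  3  3  4  5
  f 6  5  5  4  4  4  4
Edit distance = dp[6][6] = 4

4


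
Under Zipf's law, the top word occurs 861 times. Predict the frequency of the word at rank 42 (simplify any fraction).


Zipf's law: freq(rank) = f1 / rank
f1 = 861, rank = 42
freq = 861 / 42
GCD(861, 42) = 21
Simplified: 41/2

41/2


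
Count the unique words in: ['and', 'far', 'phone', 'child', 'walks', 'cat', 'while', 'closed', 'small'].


Listing all tokens and tracking unique types:
  Token 1: 'and' -> NEW (unique so far: 1)
  Token 2: 'far' -> NEW (unique so far: 2)
  Token 3: 'phone' -> NEW (unique so far: 3)
  Token 4: 'child' -> NEW (unique so far: 4)
  Token 5: 'walks' -> NEW (unique so far: 5)
  Token 6: 'cat' -> NEW (unique so far: 6)
  Token 7: 'while' -> NEW (unique so far: 7)
  Token 8: 'closed' -> NEW (unique so far: 8)
  Token 9: 'small' -> NEW (unique so far: 9)
Unique types: ('and', 'cat', 'child', 'closed', 'far', 'phone', 'small', 'walks', 'while')
Vocabulary size: 9

9


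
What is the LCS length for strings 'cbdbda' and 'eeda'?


DP table for LCS of 'cbdbda' and 'eeda':
       e  e  d  a
    0  0  0  0  0
  c 0  0  0  0  0
  b 0  0  0  0  0
  d 0  0  0  1  1
  b 0  0  0  1  1
  d 0  0  0  1  1
  a 0  0  0  1  2
LCS: 'da'
LCS length = 2

2


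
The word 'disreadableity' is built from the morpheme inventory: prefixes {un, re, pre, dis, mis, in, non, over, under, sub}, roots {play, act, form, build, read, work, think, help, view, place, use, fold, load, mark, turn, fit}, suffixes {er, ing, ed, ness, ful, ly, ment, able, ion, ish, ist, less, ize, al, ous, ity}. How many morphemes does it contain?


Segmenting 'disreadableity' against the inventory:
  'dis' -> prefix (morpheme 1)
  'read' -> root (morpheme 2)
  'able' -> suffix (morpheme 3)
  'ity' -> suffix (morpheme 4)
Total morphemes: 4

4


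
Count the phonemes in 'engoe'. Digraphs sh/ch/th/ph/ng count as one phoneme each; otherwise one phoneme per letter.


Parsing 'engoe' greedily, digraphs first:
  'e' -> vowel phoneme (phonemes so far: 1)
  'ng' -> digraph (1 consonant phoneme) (phonemes so far: 2)
  'o' -> vowel phoneme (phonemes so far: 3)
  'e' -> vowel phoneme (phonemes so far: 4)
Total phonemes: 4

4


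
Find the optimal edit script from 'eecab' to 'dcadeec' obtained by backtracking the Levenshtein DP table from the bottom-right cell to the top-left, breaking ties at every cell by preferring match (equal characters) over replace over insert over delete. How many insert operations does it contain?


Edit distance = 6. Backtracking from cell (5, 7) with preference match > replace > insert > delete,
then listing the resulting alignment 'eecab' -> 'dcadeec' left to right:
  Step 1: delete 'e'
  Step 2: replace e->d
  Step 3: keep 'c'
  Step 4: keep 'a'
  Step 5: insert 'd' [insertion #1]
  Step 6: insert 'e' [insertion #2]
  Step 7: insert 'e' [insertion #3]
  Step 8: replace b->c
Total insertions: 3

3


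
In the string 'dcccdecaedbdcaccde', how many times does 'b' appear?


Scanning 'dcccdecaedbdcaccde' for 'b':
  Position 10: 'b' -> MATCH (count: 1)
Total occurrences of 'b': 1

1


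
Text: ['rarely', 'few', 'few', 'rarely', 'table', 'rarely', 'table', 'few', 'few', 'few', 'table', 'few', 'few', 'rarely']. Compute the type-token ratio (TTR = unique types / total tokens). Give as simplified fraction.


Tokens: 14
Unique types: ('few', 'rarely', 'table') = 3
TTR = 3/14
Already in lowest terms.

3/14


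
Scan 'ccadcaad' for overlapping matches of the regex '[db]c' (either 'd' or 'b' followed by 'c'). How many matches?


Pattern: [db]c means either 'd' or 'b' followed by 'c'.
Scanning 'ccadcaad' position-by-position:
  Pos 0: window 'cc' -> no
  Pos 1: window 'ca' -> no
  Pos 2: window 'ad' -> no
  Pos 3: window 'dc' -> MATCH
  Pos 4: window 'ca' -> no
  Pos 5: window 'aa' -> no
  Pos 6: window 'ad' -> no
  Pos 7: window 'd' -> no
Total matches: 1

1


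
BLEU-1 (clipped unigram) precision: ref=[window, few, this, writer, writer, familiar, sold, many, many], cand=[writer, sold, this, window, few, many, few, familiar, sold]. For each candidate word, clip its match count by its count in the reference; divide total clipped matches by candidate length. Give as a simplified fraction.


Reference word counts: {'familiar': 1, 'few': 1, 'many': 2, 'sold': 1, 'this': 1, 'window': 1, 'writer': 2}
Checking each candidate word (with clipping):
  'writer' -> in reference (ref count 2, used 1/2) -> match (matches: 1)
  'sold' -> in reference (ref count 1, used 1/1) -> match (matches: 2)
  'this' -> in reference (ref count 1, used 1/1) -> match (matches: 3)
  'window' -> in reference (ref count 1, used 1/1) -> match (matches: 4)
  'few' -> in reference (ref count 1, used 1/1) -> match (matches: 5)
  'many' -> in reference (ref count 2, used 1/2) -> match (matches: 6)
  'few' -> ref count 1 already used up (1/1) -> clipped, no match (matches: 6)
  'familiar' -> in reference (ref count 1, used 1/1) -> match (matches: 7)
  'sold' -> ref count 1 already used up (1/1) -> clipped, no match (matches: 7)
Clipped matches: 7, Candidate length: 9
Precision = 7/9

7/9


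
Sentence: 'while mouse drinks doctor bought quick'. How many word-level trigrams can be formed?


Word trigrams from [6] words:
  Trigram 1: (while mouse drinks)
  Trigram 2: (mouse drinks doctor)
  Trigram 3: (drinks doctor bought)
  Trigram 4: (doctor bought quick)
Total word trigrams: 6 - 2 = 4

4


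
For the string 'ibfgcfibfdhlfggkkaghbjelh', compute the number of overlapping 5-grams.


String 'ibfgcfibfdhlfggkkaghbjelh' has length L = 25.
Number of overlapping n-grams = L - n + 1
Substituting: 25 - 5 + 1 = 21

21


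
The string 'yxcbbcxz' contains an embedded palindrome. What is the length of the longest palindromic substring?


Scanning 'yxcbbcxz' for palindromic substrings.
Substring at positions 1-6: 'xcbbcx'.
Check: reverse('xcbbcx') = 'xcbbcx' -> palindrome confirmed.
Neighbouring characters ('y' / 'z') break symmetry, so it cannot extend further.
No longer palindromic substring exists; longest length = 6

6


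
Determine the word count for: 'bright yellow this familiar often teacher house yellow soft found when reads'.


Counting words by splitting on spaces:
  Word 1: 'bright'
  Word 2: 'yellow'
  Word 3: 'this'
  Word 4: 'familiar'
  Word 5: 'often'
  Word 6: 'teacher'
  Word 7: 'house'
  Word 8: 'yellow'
  Word 9: 'soft'
  Word 10: 'found'
  Word 11: 'when'
  Word 12: 'reads'
Total words: 12

12


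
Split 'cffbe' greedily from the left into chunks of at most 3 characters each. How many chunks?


'cffbe' has 5 characters.
Chunking with max size 3:
  Chunk 1: 'cff' (positions 0-2)
  Chunk 2: 'be' (positions 3-4)
Total chunks: ceil(5 / 3) = 2

2


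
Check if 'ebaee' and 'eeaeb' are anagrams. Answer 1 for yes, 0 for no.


Sort characters of 'ebaee': 'abeee'
Sort characters of 'eeaeb': 'abeee'
Sorted forms match -> they ARE anagrams
Result: 1

1


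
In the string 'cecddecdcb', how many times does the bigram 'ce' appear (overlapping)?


Scanning 'cecddecdcb' for bigram 'ce':
  Position 0: 'ce' -> MATCH
  Position 1: 'ec' -> no
  Position 2: 'cd' -> no
  Position 3: 'dd' -> no
  Position 4: 'de' -> no
  Position 5: 'ec' -> no
  Position 6: 'cd' -> no
  Position 7: 'dc' -> no
  Position 8: 'cb' -> no
Total matches: 1

1


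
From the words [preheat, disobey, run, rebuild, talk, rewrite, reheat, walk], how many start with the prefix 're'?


Checking each word for prefix 're':
  'preheat' -> no (count: 0)
  'disobey' -> no (count: 0)
  'run' -> no (count: 0)
  'rebuild' -> YES, starts with 're' (count: 1)
  'talk' -> no (count: 1)
  'rewrite' -> YES, starts with 're' (count: 2)
  'reheat' -> YES, starts with 're' (count: 3)
  'walk' -> no (count: 3)
Total with prefix 're': 3

3


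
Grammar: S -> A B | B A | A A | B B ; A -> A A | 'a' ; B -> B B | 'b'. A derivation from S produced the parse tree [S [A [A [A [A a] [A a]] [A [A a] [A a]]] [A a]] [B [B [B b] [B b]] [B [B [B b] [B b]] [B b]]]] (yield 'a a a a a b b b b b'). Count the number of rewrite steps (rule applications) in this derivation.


Every bracketed nonterminal node [X ...] in the tree is produced by exactly one rule application.
Reading the tree off as a leftmost derivation:
  Step 1: S  =>  A B   (applied S -> A B)
  Step 2: A B  =>  A A B   (applied A -> A A)
  Step 3: A A B  =>  A A A B   (applied A -> A A)
  Step 4: A A A B  =>  A A A A B   (applied A -> A A)
  Step 5: A A A A B  =>  a A A A B   (applied A -> a)
  Step 6: a A A A B  =>  a a A A B   (applied A -> a)
  Step 7: a a A A B  =>  a a A A A B   (applied A -> A A)
  Step 8: a a A A A B  =>  a a a A A B   (applied A -> a)
  Step 9: a a a A A B  =>  a a a a A B   (applied A -> a)
  Step 10: a a a a A B  =>  a a a a a B   (applied A -> a)
  Step 11: a a a a a B  =>  a a a a a B B   (applied B -> B B)
  Step 12: a a a a a B B  =>  a a a a a B B B   (applied B -> B B)
  Step 13: a a a a a B B B  =>  a a a a a b B B   (applied B -> b)
  Step 14: a a a a a b B B  =>  a a a a a b b B   (applied B -> b)
  Step 15: a a a a a b b B  =>  a a a a a b b B B   (applied B -> B B)
  Step 16: a a a a a b b B B  =>  a a a a a b b B B B   (applied B -> B B)
  Step 17: a a a a a b b B B B  =>  a a a a a b b b B B   (applied B -> b)
  Step 18: a a a a a b b b B B  =>  a a a a a b b b b B   (applied B -> b)
  Step 19: a a a a a b b b b B  =>  a a a a a b b b b b   (applied B -> b)
Final yield: a a a a a b b b b b
Total rewrite steps: 19

19


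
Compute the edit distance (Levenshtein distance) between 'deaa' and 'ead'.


Building DP table for s1='deaa' (len 4) and s2='ead' (len 3):
       e  a  d
    0  1  2  3
  d 1  1  2  2
  e 2  1  2  3
  a 3  2  1  2
  a 4  3  2  2
Edit distance = dp[4][3] = 2

2


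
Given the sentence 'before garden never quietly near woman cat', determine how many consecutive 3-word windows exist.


Word trigrams from [7] words:
  Trigram 1: (before garden never)
  Trigram 2: (garden never quietly)
  Trigram 3: (never quietly near)
  Trigram 4: (quietly near woman)
  Trigram 5: (near woman cat)
Total word trigrams: 7 - 2 = 5

5


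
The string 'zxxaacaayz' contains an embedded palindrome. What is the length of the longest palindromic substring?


Scanning 'zxxaacaayz' for palindromic substrings.
Substring at positions 3-7: 'aacaa'.
Check: reverse('aacaa') = 'aacaa' -> palindrome confirmed.
Neighbouring characters ('x' / 'y') break symmetry, so it cannot extend further.
No longer palindromic substring exists; longest length = 5

5


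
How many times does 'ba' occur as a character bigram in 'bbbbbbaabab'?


Scanning 'bbbbbbaabab' for bigram 'ba':
  Position 0: 'bb' -> no
  Position 1: 'bb' -> no
  Position 2: 'bb' -> no
  Position 3: 'bb' -> no
  Position 4: 'bb' -> no
  Position 5: 'ba' -> MATCH
  Position 6: 'aa' -> no
  Position 7: 'ab' -> no
  Position 8: 'ba' -> MATCH
  Position 9: 'ab' -> no
Total matches: 2

2


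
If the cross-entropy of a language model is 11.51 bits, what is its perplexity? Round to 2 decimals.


Perplexity formula: PP = 2^H
H = 11.51
PP = 2^11.51
Decompose: 2^11.51 = 2^11 * 2^0.51
2^11 = 2048, 2^0.51 ~ 1.4240502
PP ~ 2048 * 1.4240502 = 2916.4548096
Rounded to 2 decimals: 2916.45

2916.45


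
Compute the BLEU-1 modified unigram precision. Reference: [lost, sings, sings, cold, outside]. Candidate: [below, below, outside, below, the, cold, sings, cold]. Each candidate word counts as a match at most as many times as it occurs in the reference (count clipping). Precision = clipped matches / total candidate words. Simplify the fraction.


Reference word counts: {'cold': 1, 'lost': 1, 'outside': 1, 'sings': 2}
Checking each candidate word (with clipping):
  'below' -> not in reference -> no match (matches: 0)
  'below' -> not in reference -> no match (matches: 0)
  'outside' -> in reference (ref count 1, used 1/1) -> match (matches: 1)
  'below' -> not in reference -> no match (matches: 1)
  'the' -> not in reference -> no match (matches: 1)
  'cold' -> in reference (ref count 1, used 1/1) -> match (matches: 2)
  'sings' -> in reference (ref count 2, used 1/2) -> match (matches: 3)
  'cold' -> ref count 1 already used up (1/1) -> clipped, no match (matches: 3)
Clipped matches: 3, Candidate length: 8
Precision = 3/8

3/8


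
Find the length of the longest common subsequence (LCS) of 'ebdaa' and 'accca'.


DP table for LCS of 'ebdaa' and 'accca':
       a  c  c  c  a
    0  0  0  0  0  0
  e 0  0  0  0  0  0
  b 0  0  0  0  0  0
  d 0  0  0  0  0  0
  a 0  1  1  1  1  1
  a 0  1  1  1  1  2
LCS: 'aa'
LCS length = 2

2


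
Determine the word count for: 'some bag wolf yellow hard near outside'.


Counting words by splitting on spaces:
  Word 1: 'some'
  Word 2: 'bag'
  Word 3: 'wolf'
  Word 4: 'yellow'
  Word 5: 'hard'
  Word 6: 'near'
  Word 7: 'outside'
Total words: 7

7


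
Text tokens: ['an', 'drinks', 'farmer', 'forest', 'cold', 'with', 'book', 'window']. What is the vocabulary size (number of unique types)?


Listing all tokens and tracking unique types:
  Token 1: 'an' -> NEW (unique so far: 1)
  Token 2: 'drinks' -> NEW (unique so far: 2)
  Token 3: 'farmer' -> NEW (unique so far: 3)
  Token 4: 'forest' -> NEW (unique so far: 4)
  Token 5: 'cold' -> NEW (unique so far: 5)
  Token 6: 'with' -> NEW (unique so far: 6)
  Token 7: 'book' -> NEW (unique so far: 7)
  Token 8: 'window' -> NEW (unique so far: 8)
Unique types: ('an', 'book', 'cold', 'drinks', 'farmer', 'forest', 'window', 'with')
Vocabulary size: 8

8


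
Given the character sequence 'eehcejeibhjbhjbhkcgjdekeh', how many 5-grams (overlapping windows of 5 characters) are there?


String 'eehcejeibhjbhjbhkcgjdekeh' has length L = 25.
Number of overlapping n-grams = L - n + 1
Substituting: 25 - 5 + 1 = 21

21


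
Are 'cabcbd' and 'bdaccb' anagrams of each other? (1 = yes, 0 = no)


Sort characters of 'cabcbd': 'abbccd'
Sort characters of 'bdaccb': 'abbccd'
Sorted forms match -> they ARE anagrams
Result: 1

1


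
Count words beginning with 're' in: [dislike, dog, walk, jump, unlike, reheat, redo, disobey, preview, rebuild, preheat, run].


Checking each word for prefix 're':
  'dislike' -> no (count: 0)
  'dog' -> no (count: 0)
  'walk' -> no (count: 0)
  'jump' -> no (count: 0)
  'unlike' -> no (count: 0)
  'reheat' -> YES, starts with 're' (count: 1)
  'redo' -> YES, starts with 're' (count: 2)
  'disobey' -> no (count: 2)
  'preview' -> no (count: 2)
  'rebuild' -> YES, starts with 're' (count: 3)
  'preheat' -> no (count: 3)
  'run' -> no (count: 3)
Total with prefix 're': 3

3


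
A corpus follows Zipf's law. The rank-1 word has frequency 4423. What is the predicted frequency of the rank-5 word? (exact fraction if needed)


Zipf's law: freq(rank) = f1 / rank
f1 = 4423, rank = 5
freq = 4423 / 5
GCD(4423, 5) = 1
Simplified: 4423/5

4423/5


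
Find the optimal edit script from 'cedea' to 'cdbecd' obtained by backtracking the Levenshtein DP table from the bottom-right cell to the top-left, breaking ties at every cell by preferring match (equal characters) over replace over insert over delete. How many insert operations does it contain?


Edit distance = 4. Backtracking from cell (5, 6) with preference match > replace > insert > delete,
then listing the resulting alignment 'cedea' -> 'cdbecd' left to right:
  Step 1: keep 'c'
  Step 2: replace e->d
  Step 3: replace d->b
  Step 4: keep 'e'
  Step 5: insert 'c' [insertion #1]
  Step 6: replace a->d
Total insertions: 1

1


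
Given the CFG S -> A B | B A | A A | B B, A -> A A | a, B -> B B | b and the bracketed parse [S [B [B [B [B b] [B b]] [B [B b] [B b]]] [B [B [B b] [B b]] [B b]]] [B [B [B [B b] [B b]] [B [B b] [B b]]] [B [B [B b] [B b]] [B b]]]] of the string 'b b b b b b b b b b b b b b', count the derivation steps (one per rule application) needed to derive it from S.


Every bracketed nonterminal node [X ...] in the tree is produced by exactly one rule application.
Reading the tree off as a leftmost derivation:
  Step 1: S  =>  B B   (applied S -> B B)
  Step 2: B B  =>  B B B   (applied B -> B B)
  Step 3: B B B  =>  B B B B   (applied B -> B B)
  Step 4: B B B B  =>  B B B B B   (applied B -> B B)
  Step 5: B B B B B  =>  b B B B B   (applied B -> b)
  Step 6: b B B B B  =>  b b B B B   (applied B -> b)
  Step 7: b b B B B  =>  b b B B B B   (applied B -> B B)
  Step 8: b b B B B B  =>  b b b B B B   (applied B -> b)
  Step 9: b b b B B B  =>  b b b b B B   (applied B -> b)
  Step 10: b b b b B B  =>  b b b b B B B   (applied B -> B B)
  Step 11: b b b b B B B  =>  b b b b B B B B   (applied B -> B B)
  Step 12: b b b b B B B B  =>  b b b b b B B B   (applied B -> b)
  Step 13: b b b b b B B B  =>  b b b b b b B B   (applied B -> b)
  Step 14: b b b b b b B B  =>  b b b b b b b B   (applied B -> b)
  Step 15: b b b b b b b B  =>  b b b b b b b B B   (applied B -> B B)
  Step 16: b b b b b b b B B  =>  b b b b b b b B B B   (applied B -> B B)
  Step 17: b b b b b b b B B B  =>  b b b b b b b B B B B   (applied B -> B B)
  Step 18: b b b b b b b B B B B  =>  b b b b b b b b B B B   (applied B -> b)
  Step 19: b b b b b b b b B B B  =>  b b b b b b b b b B B   (applied B -> b)
  Step 20: b b b b b b b b b B B  =>  b b b b b b b b b B B B   (applied B -> B B)
  Step 21: b b b b b b b b b B B B  =>  b b b b b b b b b b B B   (applied B -> b)
  Step 22: b b b b b b b b b b B B  =>  b b b b b b b b b b b B   (applied B -> b)
  Step 23: b b b b b b b b b b b B  =>  b b b b b b b b b b b B B   (applied B -> B B)
  Step 24: b b b b b b b b b b b B B  =>  b b b b b b b b b b b B B B   (applied B -> B B)
  Step 25: b b b b b b b b b b b B B B  =>  b b b b b b b b b b b b B B   (applied B -> b)
  Step 26: b b b b b b b b b b b b B B  =>  b b b b b b b b b b b b b B   (applied B -> b)
  Step 27: b b b b b b b b b b b b b B  =>  b b b b b b b b b b b b b b   (applied B -> b)
Final yield: b b b b b b b b b b b b b b
Total rewrite steps: 27

27


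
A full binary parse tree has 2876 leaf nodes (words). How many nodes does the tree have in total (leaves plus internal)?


Leaf nodes (terminals): 2876
Internal nodes = n - 1 = 2876 - 1 = 2875
Total = leaves + internal = 2876 + 2875 = 5751

5751


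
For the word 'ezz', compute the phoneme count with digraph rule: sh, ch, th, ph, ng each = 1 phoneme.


Parsing 'ezz' greedily, digraphs first:
  'e' -> vowel phoneme (phonemes so far: 1)
  'z' -> consonant phoneme (phonemes so far: 2)
  'z' -> consonant phoneme (phonemes so far: 3)
Total phonemes: 3

3


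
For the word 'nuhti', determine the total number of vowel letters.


Scanning each character of 'nuhti':
  Position 1: 'n' -> consonant (running count: 0)
  Position 2: 'u' -> vowel (running count: 1)
  Position 3: 'h' -> consonant (running count: 1)
  Position 4: 't' -> consonant (running count: 1)
  Position 5: 'i' -> vowel (running count: 2)
Total vowels: 2

2


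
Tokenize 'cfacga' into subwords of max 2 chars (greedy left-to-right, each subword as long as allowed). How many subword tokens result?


'cfacga' has 6 characters.
Chunking with max size 2:
  Chunk 1: 'cf' (positions 0-1)
  Chunk 2: 'ac' (positions 2-3)
  Chunk 3: 'ga' (positions 4-5)
Total chunks: ceil(6 / 2) = 3

3


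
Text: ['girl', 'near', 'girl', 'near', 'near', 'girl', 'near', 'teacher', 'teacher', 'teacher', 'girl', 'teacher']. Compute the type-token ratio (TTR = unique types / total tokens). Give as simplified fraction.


Tokens: 12
Unique types: ('girl', 'near', 'teacher') = 3
TTR = 3/12
Simplify: divide both by 3 -> 1/4
TTR = 1/4

1/4


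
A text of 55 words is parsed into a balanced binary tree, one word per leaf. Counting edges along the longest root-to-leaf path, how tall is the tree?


In a balanced binary tree with n leaves the deepest leaf is ceil(log2(n)) edges below the root.
log2(55) = 5.7814
ceil(5.7814) = 6
height (edges) = 6

6


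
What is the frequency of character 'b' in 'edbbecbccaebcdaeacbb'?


Scanning 'edbbecbccaebcdaeacbb' for 'b':
  Position 2: 'b' -> MATCH (count: 1)
  Position 3: 'b' -> MATCH (count: 2)
  Position 6: 'b' -> MATCH (count: 3)
  Position 11: 'b' -> MATCH (count: 4)
  Position 18: 'b' -> MATCH (count: 5)
  Position 19: 'b' -> MATCH (count: 6)
Total occurrences of 'b': 6

6


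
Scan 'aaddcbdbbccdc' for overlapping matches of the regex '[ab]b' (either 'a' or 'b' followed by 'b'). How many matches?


Pattern: [ab]b means either 'a' or 'b' followed by 'b'.
Scanning 'aaddcbdbbccdc' position-by-position:
  Pos 0: window 'aa' -> no
  Pos 1: window 'ad' -> no
  Pos 2: window 'dd' -> no
  Pos 3: window 'dc' -> no
  Pos 4: window 'cb' -> no
  Pos 5: window 'bd' -> no
  Pos 6: window 'db' -> no
  Pos 7: window 'bb' -> MATCH
  Pos 8: window 'bc' -> no
  Pos 9: window 'cc' -> no
  Pos 10: window 'cd' -> no
  Pos 11: window 'dc' -> no
  Pos 12: window 'c' -> no
Total matches: 1

1


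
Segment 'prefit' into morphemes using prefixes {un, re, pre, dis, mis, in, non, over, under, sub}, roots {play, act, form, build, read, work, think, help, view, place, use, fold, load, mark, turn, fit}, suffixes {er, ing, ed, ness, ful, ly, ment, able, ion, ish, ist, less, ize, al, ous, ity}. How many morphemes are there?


Segmenting 'prefit' against the inventory:
  'pre' -> prefix (morpheme 1)
  'fit' -> root (morpheme 2)
Total morphemes: 2

2


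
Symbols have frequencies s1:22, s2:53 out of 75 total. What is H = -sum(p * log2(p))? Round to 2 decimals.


Computing entropy H = -sum(p_i * log2(p_i)):
  s1: p = 22/75 = 0.2933, -p*log2(p) = 0.5190
  s2: p = 53/75 = 0.7067, -p*log2(p) = 0.3540
H = sum of terms = 0.8730
Rounded to 2 decimals: 0.87

0.87


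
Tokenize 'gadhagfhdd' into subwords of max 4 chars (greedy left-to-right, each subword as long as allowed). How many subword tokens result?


'gadhagfhdd' has 10 characters.
Chunking with max size 4:
  Chunk 1: 'gadh' (positions 0-3)
  Chunk 2: 'agfh' (positions 4-7)
  Chunk 3: 'dd' (positions 8-9)
Total chunks: ceil(10 / 4) = 3

3


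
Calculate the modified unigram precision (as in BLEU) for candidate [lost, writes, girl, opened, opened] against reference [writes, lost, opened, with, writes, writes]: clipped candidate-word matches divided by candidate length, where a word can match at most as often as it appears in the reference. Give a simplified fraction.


Reference word counts: {'lost': 1, 'opened': 1, 'with': 1, 'writes': 3}
Checking each candidate word (with clipping):
  'lost' -> in reference (ref count 1, used 1/1) -> match (matches: 1)
  'writes' -> in reference (ref count 3, used 1/3) -> match (matches: 2)
  'girl' -> not in reference -> no match (matches: 2)
  'opened' -> in reference (ref count 1, used 1/1) -> match (matches: 3)
  'opened' -> ref count 1 already used up (1/1) -> clipped, no match (matches: 3)
Clipped matches: 3, Candidate length: 5
Precision = 3/5

3/5


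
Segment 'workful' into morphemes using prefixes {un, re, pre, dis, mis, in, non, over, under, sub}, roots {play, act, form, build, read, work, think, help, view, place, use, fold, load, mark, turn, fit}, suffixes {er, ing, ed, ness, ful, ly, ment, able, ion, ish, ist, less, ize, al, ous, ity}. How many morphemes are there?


Segmenting 'workful' against the inventory:
  'work' -> root (morpheme 1)
  'ful' -> suffix (morpheme 2)
Total morphemes: 2

2


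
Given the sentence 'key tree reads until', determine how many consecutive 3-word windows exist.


Word trigrams from [4] words:
  Trigram 1: (key tree reads)
  Trigram 2: (tree reads until)
Total word trigrams: 4 - 2 = 2

2


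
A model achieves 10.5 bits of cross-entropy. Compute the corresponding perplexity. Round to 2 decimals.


Perplexity formula: PP = 2^H
H = 10.5
PP = 2^10.5
Decompose: 2^10.5 = 2^10 * 2^0.5 = 2^10 * sqrt(2)
2^10 = 1024, sqrt(2) ~ 1.4142136
PP ~ 1024 * 1.4142136 = 1448.1547264
Rounded to 2 decimals: 1448.15

1448.15


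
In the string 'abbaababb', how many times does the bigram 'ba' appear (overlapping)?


Scanning 'abbaababb' for bigram 'ba':
  Position 0: 'ab' -> no
  Position 1: 'bb' -> no
  Position 2: 'ba' -> MATCH
  Position 3: 'aa' -> no
  Position 4: 'ab' -> no
  Position 5: 'ba' -> MATCH
  Position 6: 'ab' -> no
  Position 7: 'bb' -> no
Total matches: 2

2


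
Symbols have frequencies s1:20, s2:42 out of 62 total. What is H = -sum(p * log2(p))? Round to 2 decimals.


Computing entropy H = -sum(p_i * log2(p_i)):
  s1: p = 20/62 = 0.3226, -p*log2(p) = 0.5265
  s2: p = 42/62 = 0.6774, -p*log2(p) = 0.3806
H = sum of terms = 0.9071
Rounded to 2 decimals: 0.91

0.91


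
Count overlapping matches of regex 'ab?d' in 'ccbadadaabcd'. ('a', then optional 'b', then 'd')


Pattern: ab?d means 'a', then optional 'b', then 'd'.
Scanning 'ccbadadaabcd' position-by-position:
  Pos 0: window 'ccb' -> no
  Pos 1: window 'cba' -> no
  Pos 2: window 'bad' -> no
  Pos 3: window 'ada' -> MATCH
  Pos 4: window 'dad' -> no
  Pos 5: window 'ada' -> MATCH
  Pos 6: window 'daa' -> no
  Pos 7: window 'aab' -> no
  Pos 8: window 'abc' -> no
  Pos 9: window 'bcd' -> no
  Pos 10: window 'cd' -> no
  Pos 11: window 'd' -> no
Total matches: 2

2


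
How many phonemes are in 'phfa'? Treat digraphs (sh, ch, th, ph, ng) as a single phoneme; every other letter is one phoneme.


Parsing 'phfa' greedily, digraphs first:
  'ph' -> digraph (1 consonant phoneme) (phonemes so far: 1)
  'f' -> consonant phoneme (phonemes so far: 2)
  'a' -> vowel phoneme (phonemes so far: 3)
Total phonemes: 3

3


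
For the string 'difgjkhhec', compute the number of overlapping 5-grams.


String 'difgjkhhec' has length L = 10.
Number of overlapping n-grams = L - n + 1
Substituting: 10 - 5 + 1 = 6

6


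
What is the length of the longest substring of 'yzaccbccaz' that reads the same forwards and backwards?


Scanning 'yzaccbccaz' for palindromic substrings.
Substring at positions 1-9: 'zaccbccaz'.
Check: reverse('zaccbccaz') = 'zaccbccaz' -> palindrome confirmed.
Neighbouring characters ('y' / '-') break symmetry, so it cannot extend further.
No longer palindromic substring exists; longest length = 9

9


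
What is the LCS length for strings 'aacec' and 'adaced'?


DP table for LCS of 'aacec' and 'adaced':
       a  d  a  c  e  d
    0  0  0  0  0  0  0
  a 0  1  1  1  1  1  1
  a 0  1  1  2  2  2  2
  c 0  1  1  2  3  3  3
  e 0  1  1  2  3  4  4
  c 0  1  1  2  3  4  4
LCS: 'aace'
LCS length = 4

4


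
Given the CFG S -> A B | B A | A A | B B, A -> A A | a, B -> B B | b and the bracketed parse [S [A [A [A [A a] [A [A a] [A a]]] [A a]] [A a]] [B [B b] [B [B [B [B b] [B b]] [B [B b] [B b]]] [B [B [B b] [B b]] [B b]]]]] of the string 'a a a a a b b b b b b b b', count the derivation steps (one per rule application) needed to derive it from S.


Every bracketed nonterminal node [X ...] in the tree is produced by exactly one rule application.
Reading the tree off as a leftmost derivation:
  Step 1: S  =>  A B   (applied S -> A B)
  Step 2: A B  =>  A A B   (applied A -> A A)
  Step 3: A A B  =>  A A A B   (applied A -> A A)
  Step 4: A A A B  =>  A A A A B   (applied A -> A A)
  Step 5: A A A A B  =>  a A A A B   (applied A -> a)
  Step 6: a A A A B  =>  a A A A A B   (applied A -> A A)
  Step 7: a A A A A B  =>  a a A A A B   (applied A -> a)
  Step 8: a a A A A B  =>  a a a A A B   (applied A -> a)
  Step 9: a a a A A B  =>  a a a a A B   (applied A -> a)
  Step 10: a a a a A B  =>  a a a a a B   (applied A -> a)
  Step 11: a a a a a B  =>  a a a a a B B   (applied B -> B B)
  Step 12: a a a a a B B  =>  a a a a a b B   (applied B -> b)
  Step 13: a a a a a b B  =>  a a a a a b B B   (applied B -> B B)
  Step 14: a a a a a b B B  =>  a a a a a b B B B   (applied B -> B B)
  Step 15: a a a a a b B B B  =>  a a a a a b B B B B   (applied B -> B B)
  Step 16: a a a a a b B B B B  =>  a a a a a b b B B B   (applied B -> b)
  Step 17: a a a a a b b B B B  =>  a a a a a b b b B B   (applied B -> b)
  Step 18: a a a a a b b b B B  =>  a a a a a b b b B B B   (applied B -> B B)
  Step 19: a a a a a b b b B B B  =>  a a a a a b b b b B B   (applied B -> b)
  Step 20: a a a a a b b b b B B  =>  a a a a a b b b b b B   (applied B -> b)
  Step 21: a a a a a b b b b b B  =>  a a a a a b b b b b B B   (applied B -> B B)
  Step 22: a a a a a b b b b b B B  =>  a a a a a b b b b b B B B   (applied B -> B B)
  Step 23: a a a a a b b b b b B B B  =>  a a a a a b b b b b b B B   (applied B -> b)
  Step 24: a a a a a b b b b b b B B  =>  a a a a a b b b b b b b B   (applied B -> b)
  Step 25: a a a a a b b b b b b b B  =>  a a a a a b b b b b b b b   (applied B -> b)
Final yield: a a a a a b b b b b b b b
Total rewrite steps: 25

25


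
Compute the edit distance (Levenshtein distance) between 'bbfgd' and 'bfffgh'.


Building DP table for s1='bbfgd' (len 5) and s2='bfffgh' (len 6):
       b  f  f  f  g  h
    0  1  2  3  4  5  6
  b 1  0  1  2  3  4  5
  b 2  1  1  2  3  4  5
  f 3  2  1  1  2  3  4
  g 4  3  2  2  2  2  3
  d 5  4  3  3  3  3  3
Edit distance = dp[5][6] = 3

3


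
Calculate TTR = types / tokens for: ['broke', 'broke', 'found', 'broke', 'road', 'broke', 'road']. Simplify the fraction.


Tokens: 7
Unique types: ('broke', 'found', 'road') = 3
TTR = 3/7
Already in lowest terms.

3/7


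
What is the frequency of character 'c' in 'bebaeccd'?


Scanning 'bebaeccd' for 'c':
  Position 5: 'c' -> MATCH (count: 1)
  Position 6: 'c' -> MATCH (count: 2)
Total occurrences of 'c': 2

2


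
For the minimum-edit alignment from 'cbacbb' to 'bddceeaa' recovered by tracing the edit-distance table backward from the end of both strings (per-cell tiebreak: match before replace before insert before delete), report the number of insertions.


Edit distance = 7. Backtracking from cell (6, 8) with preference match > replace > insert > delete,
then listing the resulting alignment 'cbacbb' -> 'bddceeaa' left to right:
  Step 1: replace c->b
  Step 2: replace b->d
  Step 3: replace a->d
  Step 4: keep 'c'
  Step 5: insert 'e' [insertion #1]
  Step 6: insert 'e' [insertion #2]
  Step 7: replace b->a
  Step 8: replace b->a
Total insertions: 2

2


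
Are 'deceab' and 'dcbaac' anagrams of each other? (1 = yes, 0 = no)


Sort characters of 'deceab': 'abcdee'
Sort characters of 'dcbaac': 'aabccd'
Sorted forms differ -> they are NOT anagrams
Result: 0

0


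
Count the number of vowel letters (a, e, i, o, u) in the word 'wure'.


Scanning each character of 'wure':
  Position 1: 'w' -> consonant (running count: 0)
  Position 2: 'u' -> vowel (running count: 1)
  Position 3: 'r' -> consonant (running count: 1)
  Position 4: 'e' -> vowel (running count: 2)
Total vowels: 2

2


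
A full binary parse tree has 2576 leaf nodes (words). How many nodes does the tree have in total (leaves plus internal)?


Leaf nodes (terminals): 2576
Internal nodes = n - 1 = 2576 - 1 = 2575
Total = leaves + internal = 2576 + 2575 = 5151

5151


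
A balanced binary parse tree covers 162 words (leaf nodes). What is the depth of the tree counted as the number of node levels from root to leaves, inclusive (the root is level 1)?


In a balanced binary tree with n leaves the deepest leaf is ceil(log2(n)) edges below the root,
so counting node levels inclusive of root and leaves gives ceil(log2(n)) + 1 levels.
log2(162) = 7.3399
ceil(7.3399) = 8
levels = 8 + 1 = 9

9


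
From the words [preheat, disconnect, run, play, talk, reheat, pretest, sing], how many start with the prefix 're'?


Checking each word for prefix 're':
  'preheat' -> no (count: 0)
  'disconnect' -> no (count: 0)
  'run' -> no (count: 0)
  'play' -> no (count: 0)
  'talk' -> no (count: 0)
  'reheat' -> YES, starts with 're' (count: 1)
  'pretest' -> no (count: 1)
  'sing' -> no (count: 1)
Total with prefix 're': 1

1


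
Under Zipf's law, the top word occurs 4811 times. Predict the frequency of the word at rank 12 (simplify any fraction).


Zipf's law: freq(rank) = f1 / rank
f1 = 4811, rank = 12
freq = 4811 / 12
GCD(4811, 12) = 1
Simplified: 4811/12

4811/12


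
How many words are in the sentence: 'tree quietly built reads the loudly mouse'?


Counting words by splitting on spaces:
  Word 1: 'tree'
  Word 2: 'quietly'
  Word 3: 'built'
  Word 4: 'reads'
  Word 5: 'the'
  Word 6: 'loudly'
  Word 7: 'mouse'
Total words: 7

7


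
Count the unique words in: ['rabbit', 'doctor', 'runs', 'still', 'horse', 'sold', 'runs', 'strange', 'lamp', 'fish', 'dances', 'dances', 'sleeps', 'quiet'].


Listing all tokens and tracking unique types:
  Token 1: 'rabbit' -> NEW (unique so far: 1)
  Token 2: 'doctor' -> NEW (unique so far: 2)
  Token 3: 'runs' -> NEW (unique so far: 3)
  Token 4: 'still' -> NEW (unique so far: 4)
  Token 5: 'horse' -> NEW (unique so far: 5)
  Token 6: 'sold' -> NEW (unique so far: 6)
  Token 7: 'runs' -> duplicate (unique so far: 6)
  Token 8: 'strange' -> NEW (unique so far: 7)
  Token 9: 'lamp' -> NEW (unique so far: 8)
  Token 10: 'fish' -> NEW (unique so far: 9)
  Token 11: 'dances' -> NEW (unique so far: 10)
  Token 12: 'dances' -> duplicate (unique so far: 10)
  Token 13: 'sleeps' -> NEW (unique so far: 11)
  Token 14: 'quiet' -> NEW (unique so far: 12)
Unique types: ('dances', 'doctor', 'fish', 'horse', 'lamp', 'quiet', 'rabbit', 'runs', 'sleeps', 'sold', 'still', 'strange')
Vocabulary size: 12

12


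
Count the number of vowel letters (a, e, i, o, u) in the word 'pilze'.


Scanning each character of 'pilze':
  Position 1: 'p' -> consonant (running count: 0)
  Position 2: 'i' -> vowel (running count: 1)
  Position 3: 'l' -> consonant (running count: 1)
  Position 4: 'z' -> consonant (running count: 1)
  Position 5: 'e' -> vowel (running count: 2)
Total vowels: 2

2


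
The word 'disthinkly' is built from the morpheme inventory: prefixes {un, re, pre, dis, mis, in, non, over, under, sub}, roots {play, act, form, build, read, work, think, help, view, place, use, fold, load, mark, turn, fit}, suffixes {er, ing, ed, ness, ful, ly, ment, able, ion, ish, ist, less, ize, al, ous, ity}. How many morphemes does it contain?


Segmenting 'disthinkly' against the inventory:
  'dis' -> prefix (morpheme 1)
  'think' -> root (morpheme 2)
  'ly' -> suffix (morpheme 3)
Total morphemes: 3

3


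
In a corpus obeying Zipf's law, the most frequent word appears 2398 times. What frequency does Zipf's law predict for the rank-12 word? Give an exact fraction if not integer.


Zipf's law: freq(rank) = f1 / rank
f1 = 2398, rank = 12
freq = 2398 / 12
GCD(2398, 12) = 2
Simplified: 1199/6

1199/6


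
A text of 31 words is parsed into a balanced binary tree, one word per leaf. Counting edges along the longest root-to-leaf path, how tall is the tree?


In a balanced binary tree with n leaves the deepest leaf is ceil(log2(n)) edges below the root.
log2(31) = 4.9542
ceil(4.9542) = 5
height (edges) = 5

5


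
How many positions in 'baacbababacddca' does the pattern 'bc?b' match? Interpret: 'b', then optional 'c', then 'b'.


Pattern: bc?b means 'b', then optional 'c', then 'b'.
Scanning 'baacbababacddca' position-by-position:
  Pos 0: window 'baa' -> no
  Pos 1: window 'aac' -> no
  Pos 2: window 'acb' -> no
  Pos 3: window 'cba' -> no
  Pos 4: window 'bab' -> no
  Pos 5: window 'aba' -> no
  Pos 6: window 'bab' -> no
  Pos 7: window 'aba' -> no
  Pos 8: window 'bac' -> no
  Pos 9: window 'acd' -> no
  Pos 10: window 'cdd' -> no
  Pos 11: window 'ddc' -> no
  Pos 12: window 'dca' -> no
  Pos 13: window 'ca' -> no
  Pos 14: window 'a' -> no
Total matches: 0

0


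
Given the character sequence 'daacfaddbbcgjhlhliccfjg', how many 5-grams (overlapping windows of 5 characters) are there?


String 'daacfaddbbcgjhlhliccfjg' has length L = 23.
Number of overlapping n-grams = L - n + 1
Substituting: 23 - 5 + 1 = 19

19


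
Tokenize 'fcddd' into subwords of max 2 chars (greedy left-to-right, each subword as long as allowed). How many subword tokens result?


'fcddd' has 5 characters.
Chunking with max size 2:
  Chunk 1: 'fc' (positions 0-1)
  Chunk 2: 'dd' (positions 2-3)
  Chunk 3: 'd' (positions 4-4)
Total chunks: ceil(5 / 2) = 3

3


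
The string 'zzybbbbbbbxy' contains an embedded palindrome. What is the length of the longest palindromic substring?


Scanning 'zzybbbbbbbxy' for palindromic substrings.
Substring at positions 3-9: 'bbbbbbb'.
Check: reverse('bbbbbbb') = 'bbbbbbb' -> palindrome confirmed.
Neighbouring characters ('y' / 'x') break symmetry, so it cannot extend further.
No longer palindromic substring exists; longest length = 7

7


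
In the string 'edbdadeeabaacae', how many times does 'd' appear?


Scanning 'edbdadeeabaacae' for 'd':
  Position 1: 'd' -> MATCH (count: 1)
  Position 3: 'd' -> MATCH (count: 2)
  Position 5: 'd' -> MATCH (count: 3)
Total occurrences of 'd': 3

3


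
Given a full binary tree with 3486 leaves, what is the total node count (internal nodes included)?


Leaf nodes (terminals): 3486
Internal nodes = n - 1 = 3486 - 1 = 3485
Total = leaves + internal = 3486 + 3485 = 6971

6971


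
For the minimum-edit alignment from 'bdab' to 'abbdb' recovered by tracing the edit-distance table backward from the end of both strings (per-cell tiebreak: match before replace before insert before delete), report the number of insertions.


Edit distance = 3. Backtracking from cell (4, 5) with preference match > replace > insert > delete,
then listing the resulting alignment 'bdab' -> 'abbdb' left to right:
  Step 1: insert 'a' [insertion #1]
  Step 2: keep 'b'
  Step 3: replace d->b
  Step 4: replace a->d
  Step 5: keep 'b'
Total insertions: 1

1


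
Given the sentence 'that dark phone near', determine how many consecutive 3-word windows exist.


Word trigrams from [4] words:
  Trigram 1: (that dark phone)
  Trigram 2: (dark phone near)
Total word trigrams: 4 - 2 = 2

2
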